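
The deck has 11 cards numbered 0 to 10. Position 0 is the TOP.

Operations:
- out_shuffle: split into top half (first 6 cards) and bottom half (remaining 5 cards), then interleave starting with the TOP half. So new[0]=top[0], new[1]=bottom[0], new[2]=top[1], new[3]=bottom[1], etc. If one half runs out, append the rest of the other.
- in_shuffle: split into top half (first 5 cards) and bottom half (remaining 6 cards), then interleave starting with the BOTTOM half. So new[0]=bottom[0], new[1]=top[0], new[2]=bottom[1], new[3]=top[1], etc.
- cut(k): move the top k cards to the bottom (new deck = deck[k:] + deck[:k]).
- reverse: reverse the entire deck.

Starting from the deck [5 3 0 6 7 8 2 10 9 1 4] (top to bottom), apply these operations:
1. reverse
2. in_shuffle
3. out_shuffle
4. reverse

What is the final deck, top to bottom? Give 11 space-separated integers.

Answer: 9 5 6 2 1 3 7 10 4 0 8

Derivation:
After op 1 (reverse): [4 1 9 10 2 8 7 6 0 3 5]
After op 2 (in_shuffle): [8 4 7 1 6 9 0 10 3 2 5]
After op 3 (out_shuffle): [8 0 4 10 7 3 1 2 6 5 9]
After op 4 (reverse): [9 5 6 2 1 3 7 10 4 0 8]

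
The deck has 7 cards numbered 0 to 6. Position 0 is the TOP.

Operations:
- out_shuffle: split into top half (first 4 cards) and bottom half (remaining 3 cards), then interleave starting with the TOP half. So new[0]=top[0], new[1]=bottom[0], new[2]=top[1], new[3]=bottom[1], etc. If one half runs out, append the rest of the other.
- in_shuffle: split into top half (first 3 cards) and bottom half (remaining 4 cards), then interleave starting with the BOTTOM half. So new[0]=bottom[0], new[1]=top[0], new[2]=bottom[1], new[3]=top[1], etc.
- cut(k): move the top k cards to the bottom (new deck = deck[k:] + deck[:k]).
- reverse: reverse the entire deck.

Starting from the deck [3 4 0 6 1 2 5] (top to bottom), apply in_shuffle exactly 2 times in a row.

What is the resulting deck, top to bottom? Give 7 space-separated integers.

Answer: 4 6 2 3 0 1 5

Derivation:
After op 1 (in_shuffle): [6 3 1 4 2 0 5]
After op 2 (in_shuffle): [4 6 2 3 0 1 5]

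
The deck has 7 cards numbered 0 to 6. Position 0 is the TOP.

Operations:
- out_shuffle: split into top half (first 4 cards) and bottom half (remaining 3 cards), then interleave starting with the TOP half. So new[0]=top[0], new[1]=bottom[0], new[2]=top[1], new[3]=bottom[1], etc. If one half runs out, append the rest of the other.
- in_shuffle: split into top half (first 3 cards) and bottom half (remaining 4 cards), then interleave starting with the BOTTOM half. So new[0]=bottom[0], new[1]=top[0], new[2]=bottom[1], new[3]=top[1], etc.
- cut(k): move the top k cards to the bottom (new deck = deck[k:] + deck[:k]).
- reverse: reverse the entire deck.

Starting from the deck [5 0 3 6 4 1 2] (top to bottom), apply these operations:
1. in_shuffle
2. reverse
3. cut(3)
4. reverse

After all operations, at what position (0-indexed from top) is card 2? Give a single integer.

Answer: 2

Derivation:
After op 1 (in_shuffle): [6 5 4 0 1 3 2]
After op 2 (reverse): [2 3 1 0 4 5 6]
After op 3 (cut(3)): [0 4 5 6 2 3 1]
After op 4 (reverse): [1 3 2 6 5 4 0]
Card 2 is at position 2.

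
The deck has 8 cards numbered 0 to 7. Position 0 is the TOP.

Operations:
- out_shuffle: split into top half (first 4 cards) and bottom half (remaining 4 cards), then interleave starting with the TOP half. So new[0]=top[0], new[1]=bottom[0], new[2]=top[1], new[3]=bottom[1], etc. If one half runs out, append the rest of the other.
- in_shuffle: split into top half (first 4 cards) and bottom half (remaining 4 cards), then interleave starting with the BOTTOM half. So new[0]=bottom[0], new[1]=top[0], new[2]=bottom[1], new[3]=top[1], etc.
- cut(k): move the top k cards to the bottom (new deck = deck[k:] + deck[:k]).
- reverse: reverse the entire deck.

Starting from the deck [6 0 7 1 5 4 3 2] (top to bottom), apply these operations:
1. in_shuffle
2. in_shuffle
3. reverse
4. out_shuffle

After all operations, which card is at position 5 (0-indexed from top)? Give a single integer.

Answer: 5

Derivation:
After op 1 (in_shuffle): [5 6 4 0 3 7 2 1]
After op 2 (in_shuffle): [3 5 7 6 2 4 1 0]
After op 3 (reverse): [0 1 4 2 6 7 5 3]
After op 4 (out_shuffle): [0 6 1 7 4 5 2 3]
Position 5: card 5.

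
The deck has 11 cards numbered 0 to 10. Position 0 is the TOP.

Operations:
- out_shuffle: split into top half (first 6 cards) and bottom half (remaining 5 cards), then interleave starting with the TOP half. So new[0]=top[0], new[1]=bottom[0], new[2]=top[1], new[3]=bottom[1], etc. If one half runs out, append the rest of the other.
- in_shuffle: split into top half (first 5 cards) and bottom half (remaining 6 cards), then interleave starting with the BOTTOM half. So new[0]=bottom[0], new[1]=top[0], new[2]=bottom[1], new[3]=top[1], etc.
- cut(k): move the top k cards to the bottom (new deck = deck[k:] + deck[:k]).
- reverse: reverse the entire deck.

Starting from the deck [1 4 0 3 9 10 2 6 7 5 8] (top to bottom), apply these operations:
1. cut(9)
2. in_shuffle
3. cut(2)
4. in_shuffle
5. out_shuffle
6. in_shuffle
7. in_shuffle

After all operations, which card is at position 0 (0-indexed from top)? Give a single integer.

After op 1 (cut(9)): [5 8 1 4 0 3 9 10 2 6 7]
After op 2 (in_shuffle): [3 5 9 8 10 1 2 4 6 0 7]
After op 3 (cut(2)): [9 8 10 1 2 4 6 0 7 3 5]
After op 4 (in_shuffle): [4 9 6 8 0 10 7 1 3 2 5]
After op 5 (out_shuffle): [4 7 9 1 6 3 8 2 0 5 10]
After op 6 (in_shuffle): [3 4 8 7 2 9 0 1 5 6 10]
After op 7 (in_shuffle): [9 3 0 4 1 8 5 7 6 2 10]
Position 0: card 9.

Answer: 9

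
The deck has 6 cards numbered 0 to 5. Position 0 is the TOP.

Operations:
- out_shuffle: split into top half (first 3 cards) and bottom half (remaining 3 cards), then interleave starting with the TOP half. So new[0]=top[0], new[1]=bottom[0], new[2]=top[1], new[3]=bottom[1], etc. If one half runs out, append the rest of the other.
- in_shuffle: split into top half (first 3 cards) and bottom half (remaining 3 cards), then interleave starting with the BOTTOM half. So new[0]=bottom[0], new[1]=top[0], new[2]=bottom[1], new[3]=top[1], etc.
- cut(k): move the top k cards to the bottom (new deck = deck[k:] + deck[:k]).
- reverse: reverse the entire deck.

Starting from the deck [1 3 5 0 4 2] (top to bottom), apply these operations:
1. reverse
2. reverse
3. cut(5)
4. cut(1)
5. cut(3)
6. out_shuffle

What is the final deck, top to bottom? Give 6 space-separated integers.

After op 1 (reverse): [2 4 0 5 3 1]
After op 2 (reverse): [1 3 5 0 4 2]
After op 3 (cut(5)): [2 1 3 5 0 4]
After op 4 (cut(1)): [1 3 5 0 4 2]
After op 5 (cut(3)): [0 4 2 1 3 5]
After op 6 (out_shuffle): [0 1 4 3 2 5]

Answer: 0 1 4 3 2 5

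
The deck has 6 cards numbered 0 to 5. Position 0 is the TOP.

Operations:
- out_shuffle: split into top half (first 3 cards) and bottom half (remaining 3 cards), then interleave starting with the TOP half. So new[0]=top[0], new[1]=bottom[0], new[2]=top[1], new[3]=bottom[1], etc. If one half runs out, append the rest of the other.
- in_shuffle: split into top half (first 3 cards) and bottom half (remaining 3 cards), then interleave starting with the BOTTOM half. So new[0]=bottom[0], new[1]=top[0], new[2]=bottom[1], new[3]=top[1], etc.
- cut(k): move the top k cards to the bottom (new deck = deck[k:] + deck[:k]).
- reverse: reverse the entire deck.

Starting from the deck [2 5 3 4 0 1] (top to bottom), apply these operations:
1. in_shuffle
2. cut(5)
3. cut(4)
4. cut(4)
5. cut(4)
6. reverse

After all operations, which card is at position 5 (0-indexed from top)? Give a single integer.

After op 1 (in_shuffle): [4 2 0 5 1 3]
After op 2 (cut(5)): [3 4 2 0 5 1]
After op 3 (cut(4)): [5 1 3 4 2 0]
After op 4 (cut(4)): [2 0 5 1 3 4]
After op 5 (cut(4)): [3 4 2 0 5 1]
After op 6 (reverse): [1 5 0 2 4 3]
Position 5: card 3.

Answer: 3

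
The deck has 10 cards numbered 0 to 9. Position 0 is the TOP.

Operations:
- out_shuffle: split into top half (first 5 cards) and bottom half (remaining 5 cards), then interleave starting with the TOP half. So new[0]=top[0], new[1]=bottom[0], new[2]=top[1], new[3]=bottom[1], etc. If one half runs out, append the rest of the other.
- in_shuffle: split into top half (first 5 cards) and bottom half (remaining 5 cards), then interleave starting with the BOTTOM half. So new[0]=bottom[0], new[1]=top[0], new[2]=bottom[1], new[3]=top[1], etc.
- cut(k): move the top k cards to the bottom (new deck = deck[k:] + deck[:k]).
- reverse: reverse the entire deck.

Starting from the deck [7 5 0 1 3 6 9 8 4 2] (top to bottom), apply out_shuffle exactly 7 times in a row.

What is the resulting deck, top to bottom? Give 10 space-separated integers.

After op 1 (out_shuffle): [7 6 5 9 0 8 1 4 3 2]
After op 2 (out_shuffle): [7 8 6 1 5 4 9 3 0 2]
After op 3 (out_shuffle): [7 4 8 9 6 3 1 0 5 2]
After op 4 (out_shuffle): [7 3 4 1 8 0 9 5 6 2]
After op 5 (out_shuffle): [7 0 3 9 4 5 1 6 8 2]
After op 6 (out_shuffle): [7 5 0 1 3 6 9 8 4 2]
After op 7 (out_shuffle): [7 6 5 9 0 8 1 4 3 2]

Answer: 7 6 5 9 0 8 1 4 3 2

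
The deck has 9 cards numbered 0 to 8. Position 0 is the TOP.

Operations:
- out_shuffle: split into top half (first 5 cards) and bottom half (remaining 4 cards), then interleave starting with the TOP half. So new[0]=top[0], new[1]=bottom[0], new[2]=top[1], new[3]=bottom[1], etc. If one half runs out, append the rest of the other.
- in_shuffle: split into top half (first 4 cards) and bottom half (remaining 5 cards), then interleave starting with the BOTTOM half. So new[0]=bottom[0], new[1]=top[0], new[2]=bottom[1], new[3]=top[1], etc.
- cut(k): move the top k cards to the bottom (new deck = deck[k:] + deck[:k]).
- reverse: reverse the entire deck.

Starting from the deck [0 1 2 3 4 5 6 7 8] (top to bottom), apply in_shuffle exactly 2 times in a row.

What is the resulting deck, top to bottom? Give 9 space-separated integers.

After op 1 (in_shuffle): [4 0 5 1 6 2 7 3 8]
After op 2 (in_shuffle): [6 4 2 0 7 5 3 1 8]

Answer: 6 4 2 0 7 5 3 1 8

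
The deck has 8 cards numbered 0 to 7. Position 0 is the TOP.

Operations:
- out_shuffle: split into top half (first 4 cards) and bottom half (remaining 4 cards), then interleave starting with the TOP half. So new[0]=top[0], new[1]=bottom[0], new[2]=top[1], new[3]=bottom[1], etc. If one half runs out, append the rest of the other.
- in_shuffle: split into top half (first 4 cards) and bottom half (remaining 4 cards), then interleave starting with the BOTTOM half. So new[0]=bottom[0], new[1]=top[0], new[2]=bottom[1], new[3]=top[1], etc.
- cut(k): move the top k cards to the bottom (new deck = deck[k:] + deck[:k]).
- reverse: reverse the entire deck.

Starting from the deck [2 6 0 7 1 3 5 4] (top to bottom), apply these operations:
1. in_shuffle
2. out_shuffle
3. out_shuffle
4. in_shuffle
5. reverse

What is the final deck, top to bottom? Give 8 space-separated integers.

After op 1 (in_shuffle): [1 2 3 6 5 0 4 7]
After op 2 (out_shuffle): [1 5 2 0 3 4 6 7]
After op 3 (out_shuffle): [1 3 5 4 2 6 0 7]
After op 4 (in_shuffle): [2 1 6 3 0 5 7 4]
After op 5 (reverse): [4 7 5 0 3 6 1 2]

Answer: 4 7 5 0 3 6 1 2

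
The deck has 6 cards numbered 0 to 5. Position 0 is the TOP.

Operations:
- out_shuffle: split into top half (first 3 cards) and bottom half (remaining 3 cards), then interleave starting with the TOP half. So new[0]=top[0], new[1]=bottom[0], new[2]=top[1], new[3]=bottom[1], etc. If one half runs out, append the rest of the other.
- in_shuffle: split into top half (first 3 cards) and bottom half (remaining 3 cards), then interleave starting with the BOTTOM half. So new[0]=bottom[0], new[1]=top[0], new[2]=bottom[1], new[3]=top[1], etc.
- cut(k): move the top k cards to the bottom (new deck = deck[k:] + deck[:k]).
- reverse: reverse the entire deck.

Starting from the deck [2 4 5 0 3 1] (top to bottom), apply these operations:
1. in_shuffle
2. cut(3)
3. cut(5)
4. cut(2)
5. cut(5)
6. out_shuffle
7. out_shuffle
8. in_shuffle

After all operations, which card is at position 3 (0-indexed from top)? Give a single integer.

Answer: 2

Derivation:
After op 1 (in_shuffle): [0 2 3 4 1 5]
After op 2 (cut(3)): [4 1 5 0 2 3]
After op 3 (cut(5)): [3 4 1 5 0 2]
After op 4 (cut(2)): [1 5 0 2 3 4]
After op 5 (cut(5)): [4 1 5 0 2 3]
After op 6 (out_shuffle): [4 0 1 2 5 3]
After op 7 (out_shuffle): [4 2 0 5 1 3]
After op 8 (in_shuffle): [5 4 1 2 3 0]
Position 3: card 2.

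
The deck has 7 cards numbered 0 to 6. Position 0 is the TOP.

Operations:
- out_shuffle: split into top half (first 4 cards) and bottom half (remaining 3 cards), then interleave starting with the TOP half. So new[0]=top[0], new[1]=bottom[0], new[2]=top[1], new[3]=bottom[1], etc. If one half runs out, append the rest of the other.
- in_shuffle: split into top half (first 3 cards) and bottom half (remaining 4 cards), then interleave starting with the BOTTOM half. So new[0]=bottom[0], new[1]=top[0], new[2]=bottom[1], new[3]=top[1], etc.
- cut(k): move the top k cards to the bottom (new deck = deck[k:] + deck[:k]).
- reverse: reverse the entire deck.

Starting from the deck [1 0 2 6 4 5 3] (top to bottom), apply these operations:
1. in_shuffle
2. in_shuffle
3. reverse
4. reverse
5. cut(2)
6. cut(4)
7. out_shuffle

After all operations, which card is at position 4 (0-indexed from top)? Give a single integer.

Answer: 6

Derivation:
After op 1 (in_shuffle): [6 1 4 0 5 2 3]
After op 2 (in_shuffle): [0 6 5 1 2 4 3]
After op 3 (reverse): [3 4 2 1 5 6 0]
After op 4 (reverse): [0 6 5 1 2 4 3]
After op 5 (cut(2)): [5 1 2 4 3 0 6]
After op 6 (cut(4)): [3 0 6 5 1 2 4]
After op 7 (out_shuffle): [3 1 0 2 6 4 5]
Position 4: card 6.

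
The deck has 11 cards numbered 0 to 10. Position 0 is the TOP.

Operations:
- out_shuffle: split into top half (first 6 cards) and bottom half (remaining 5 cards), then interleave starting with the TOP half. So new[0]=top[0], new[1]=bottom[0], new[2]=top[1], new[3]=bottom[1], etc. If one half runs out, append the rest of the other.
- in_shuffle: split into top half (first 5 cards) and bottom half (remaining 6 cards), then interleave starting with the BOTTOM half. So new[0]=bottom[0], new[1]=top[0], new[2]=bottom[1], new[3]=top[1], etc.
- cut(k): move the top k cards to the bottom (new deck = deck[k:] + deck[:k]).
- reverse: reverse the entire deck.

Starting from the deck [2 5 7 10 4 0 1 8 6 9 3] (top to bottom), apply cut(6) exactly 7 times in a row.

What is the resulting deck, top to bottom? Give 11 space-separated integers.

Answer: 9 3 2 5 7 10 4 0 1 8 6

Derivation:
After op 1 (cut(6)): [1 8 6 9 3 2 5 7 10 4 0]
After op 2 (cut(6)): [5 7 10 4 0 1 8 6 9 3 2]
After op 3 (cut(6)): [8 6 9 3 2 5 7 10 4 0 1]
After op 4 (cut(6)): [7 10 4 0 1 8 6 9 3 2 5]
After op 5 (cut(6)): [6 9 3 2 5 7 10 4 0 1 8]
After op 6 (cut(6)): [10 4 0 1 8 6 9 3 2 5 7]
After op 7 (cut(6)): [9 3 2 5 7 10 4 0 1 8 6]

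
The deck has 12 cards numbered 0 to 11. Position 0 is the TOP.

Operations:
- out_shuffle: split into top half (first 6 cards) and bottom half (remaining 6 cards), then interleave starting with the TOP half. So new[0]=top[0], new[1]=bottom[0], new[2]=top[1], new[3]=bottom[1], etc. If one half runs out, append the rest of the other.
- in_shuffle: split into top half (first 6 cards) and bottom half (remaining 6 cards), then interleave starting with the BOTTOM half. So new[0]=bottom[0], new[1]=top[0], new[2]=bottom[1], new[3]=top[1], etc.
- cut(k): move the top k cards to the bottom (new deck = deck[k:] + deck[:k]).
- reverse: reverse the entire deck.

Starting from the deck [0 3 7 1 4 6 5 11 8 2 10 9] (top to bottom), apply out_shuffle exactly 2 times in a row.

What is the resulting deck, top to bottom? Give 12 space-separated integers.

After op 1 (out_shuffle): [0 5 3 11 7 8 1 2 4 10 6 9]
After op 2 (out_shuffle): [0 1 5 2 3 4 11 10 7 6 8 9]

Answer: 0 1 5 2 3 4 11 10 7 6 8 9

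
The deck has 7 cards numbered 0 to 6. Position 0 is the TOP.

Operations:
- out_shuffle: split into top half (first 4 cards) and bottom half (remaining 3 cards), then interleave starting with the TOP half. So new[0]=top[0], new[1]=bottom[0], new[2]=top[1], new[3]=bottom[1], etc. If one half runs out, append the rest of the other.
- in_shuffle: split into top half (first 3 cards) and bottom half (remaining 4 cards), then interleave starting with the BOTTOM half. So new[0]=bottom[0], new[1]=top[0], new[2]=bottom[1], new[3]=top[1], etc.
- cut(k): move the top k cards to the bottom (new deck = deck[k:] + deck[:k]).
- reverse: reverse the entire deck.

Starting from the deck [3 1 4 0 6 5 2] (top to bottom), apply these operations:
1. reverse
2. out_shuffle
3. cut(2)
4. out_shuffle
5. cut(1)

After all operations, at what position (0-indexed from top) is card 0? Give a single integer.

Answer: 0

Derivation:
After op 1 (reverse): [2 5 6 0 4 1 3]
After op 2 (out_shuffle): [2 4 5 1 6 3 0]
After op 3 (cut(2)): [5 1 6 3 0 2 4]
After op 4 (out_shuffle): [5 0 1 2 6 4 3]
After op 5 (cut(1)): [0 1 2 6 4 3 5]
Card 0 is at position 0.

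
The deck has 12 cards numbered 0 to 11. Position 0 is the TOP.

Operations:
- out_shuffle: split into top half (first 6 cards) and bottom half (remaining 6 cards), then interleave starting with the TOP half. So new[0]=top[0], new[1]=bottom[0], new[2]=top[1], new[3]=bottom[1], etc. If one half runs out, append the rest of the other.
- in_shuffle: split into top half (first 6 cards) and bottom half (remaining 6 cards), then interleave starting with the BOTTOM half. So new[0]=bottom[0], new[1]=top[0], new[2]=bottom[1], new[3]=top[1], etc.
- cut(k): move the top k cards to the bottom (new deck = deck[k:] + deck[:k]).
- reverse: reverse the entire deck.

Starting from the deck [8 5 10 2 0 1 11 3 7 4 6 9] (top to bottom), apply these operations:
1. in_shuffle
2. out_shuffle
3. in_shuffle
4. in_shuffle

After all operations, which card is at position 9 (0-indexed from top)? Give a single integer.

Answer: 7

Derivation:
After op 1 (in_shuffle): [11 8 3 5 7 10 4 2 6 0 9 1]
After op 2 (out_shuffle): [11 4 8 2 3 6 5 0 7 9 10 1]
After op 3 (in_shuffle): [5 11 0 4 7 8 9 2 10 3 1 6]
After op 4 (in_shuffle): [9 5 2 11 10 0 3 4 1 7 6 8]
Position 9: card 7.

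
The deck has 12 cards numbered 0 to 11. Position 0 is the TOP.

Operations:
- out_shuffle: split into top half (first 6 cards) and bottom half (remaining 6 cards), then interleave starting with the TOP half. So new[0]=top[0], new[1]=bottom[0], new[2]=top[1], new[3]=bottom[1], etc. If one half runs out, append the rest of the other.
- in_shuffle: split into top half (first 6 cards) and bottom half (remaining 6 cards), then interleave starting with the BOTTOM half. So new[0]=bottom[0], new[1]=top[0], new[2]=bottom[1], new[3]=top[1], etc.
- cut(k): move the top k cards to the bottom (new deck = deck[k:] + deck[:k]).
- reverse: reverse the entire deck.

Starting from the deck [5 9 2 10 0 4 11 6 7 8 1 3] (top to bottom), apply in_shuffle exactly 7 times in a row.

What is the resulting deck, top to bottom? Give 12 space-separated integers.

Answer: 4 3 0 1 10 8 2 7 9 6 5 11

Derivation:
After op 1 (in_shuffle): [11 5 6 9 7 2 8 10 1 0 3 4]
After op 2 (in_shuffle): [8 11 10 5 1 6 0 9 3 7 4 2]
After op 3 (in_shuffle): [0 8 9 11 3 10 7 5 4 1 2 6]
After op 4 (in_shuffle): [7 0 5 8 4 9 1 11 2 3 6 10]
After op 5 (in_shuffle): [1 7 11 0 2 5 3 8 6 4 10 9]
After op 6 (in_shuffle): [3 1 8 7 6 11 4 0 10 2 9 5]
After op 7 (in_shuffle): [4 3 0 1 10 8 2 7 9 6 5 11]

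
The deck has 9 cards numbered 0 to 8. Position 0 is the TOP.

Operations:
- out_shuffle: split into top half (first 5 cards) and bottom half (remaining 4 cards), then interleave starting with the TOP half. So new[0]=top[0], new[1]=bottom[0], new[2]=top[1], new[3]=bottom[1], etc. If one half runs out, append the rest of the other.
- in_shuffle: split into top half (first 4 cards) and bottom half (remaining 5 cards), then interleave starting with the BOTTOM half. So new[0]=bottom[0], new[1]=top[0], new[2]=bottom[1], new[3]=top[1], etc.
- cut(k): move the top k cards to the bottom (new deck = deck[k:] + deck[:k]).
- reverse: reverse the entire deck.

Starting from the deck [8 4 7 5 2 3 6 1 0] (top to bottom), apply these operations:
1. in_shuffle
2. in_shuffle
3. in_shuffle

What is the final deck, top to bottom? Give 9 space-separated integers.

After op 1 (in_shuffle): [2 8 3 4 6 7 1 5 0]
After op 2 (in_shuffle): [6 2 7 8 1 3 5 4 0]
After op 3 (in_shuffle): [1 6 3 2 5 7 4 8 0]

Answer: 1 6 3 2 5 7 4 8 0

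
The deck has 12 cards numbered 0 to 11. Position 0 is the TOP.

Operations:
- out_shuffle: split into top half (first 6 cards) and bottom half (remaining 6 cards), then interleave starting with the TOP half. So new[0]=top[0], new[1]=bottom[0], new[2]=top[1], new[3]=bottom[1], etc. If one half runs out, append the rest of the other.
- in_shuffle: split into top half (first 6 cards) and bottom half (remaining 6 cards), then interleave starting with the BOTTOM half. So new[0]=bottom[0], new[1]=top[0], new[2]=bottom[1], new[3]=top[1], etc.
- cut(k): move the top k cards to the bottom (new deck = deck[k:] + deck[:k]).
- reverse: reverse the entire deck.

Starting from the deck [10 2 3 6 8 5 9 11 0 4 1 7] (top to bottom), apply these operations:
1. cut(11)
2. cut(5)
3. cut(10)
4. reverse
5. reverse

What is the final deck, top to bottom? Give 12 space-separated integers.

After op 1 (cut(11)): [7 10 2 3 6 8 5 9 11 0 4 1]
After op 2 (cut(5)): [8 5 9 11 0 4 1 7 10 2 3 6]
After op 3 (cut(10)): [3 6 8 5 9 11 0 4 1 7 10 2]
After op 4 (reverse): [2 10 7 1 4 0 11 9 5 8 6 3]
After op 5 (reverse): [3 6 8 5 9 11 0 4 1 7 10 2]

Answer: 3 6 8 5 9 11 0 4 1 7 10 2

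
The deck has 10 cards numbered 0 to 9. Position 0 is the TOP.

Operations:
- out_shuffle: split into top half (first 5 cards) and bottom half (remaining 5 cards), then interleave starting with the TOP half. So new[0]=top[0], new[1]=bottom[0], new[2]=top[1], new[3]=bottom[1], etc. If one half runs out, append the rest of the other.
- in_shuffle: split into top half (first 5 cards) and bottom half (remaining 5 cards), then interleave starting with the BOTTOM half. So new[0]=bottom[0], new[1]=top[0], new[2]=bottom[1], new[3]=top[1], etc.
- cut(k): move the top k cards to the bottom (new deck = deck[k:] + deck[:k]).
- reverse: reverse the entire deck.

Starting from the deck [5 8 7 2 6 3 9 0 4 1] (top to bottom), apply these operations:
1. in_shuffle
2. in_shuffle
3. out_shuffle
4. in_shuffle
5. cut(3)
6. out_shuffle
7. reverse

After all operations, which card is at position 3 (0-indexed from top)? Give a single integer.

Answer: 2

Derivation:
After op 1 (in_shuffle): [3 5 9 8 0 7 4 2 1 6]
After op 2 (in_shuffle): [7 3 4 5 2 9 1 8 6 0]
After op 3 (out_shuffle): [7 9 3 1 4 8 5 6 2 0]
After op 4 (in_shuffle): [8 7 5 9 6 3 2 1 0 4]
After op 5 (cut(3)): [9 6 3 2 1 0 4 8 7 5]
After op 6 (out_shuffle): [9 0 6 4 3 8 2 7 1 5]
After op 7 (reverse): [5 1 7 2 8 3 4 6 0 9]
Position 3: card 2.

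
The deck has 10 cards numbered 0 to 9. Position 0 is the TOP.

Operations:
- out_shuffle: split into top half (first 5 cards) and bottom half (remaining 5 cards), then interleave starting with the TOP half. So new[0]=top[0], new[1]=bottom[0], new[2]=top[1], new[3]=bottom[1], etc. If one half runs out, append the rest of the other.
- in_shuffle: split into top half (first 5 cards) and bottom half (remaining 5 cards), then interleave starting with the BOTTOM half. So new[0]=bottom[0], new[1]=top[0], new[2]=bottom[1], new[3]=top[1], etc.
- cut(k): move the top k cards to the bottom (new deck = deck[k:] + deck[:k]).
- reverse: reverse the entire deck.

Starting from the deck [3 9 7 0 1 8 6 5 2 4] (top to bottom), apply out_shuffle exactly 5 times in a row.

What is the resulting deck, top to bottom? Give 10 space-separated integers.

After op 1 (out_shuffle): [3 8 9 6 7 5 0 2 1 4]
After op 2 (out_shuffle): [3 5 8 0 9 2 6 1 7 4]
After op 3 (out_shuffle): [3 2 5 6 8 1 0 7 9 4]
After op 4 (out_shuffle): [3 1 2 0 5 7 6 9 8 4]
After op 5 (out_shuffle): [3 7 1 6 2 9 0 8 5 4]

Answer: 3 7 1 6 2 9 0 8 5 4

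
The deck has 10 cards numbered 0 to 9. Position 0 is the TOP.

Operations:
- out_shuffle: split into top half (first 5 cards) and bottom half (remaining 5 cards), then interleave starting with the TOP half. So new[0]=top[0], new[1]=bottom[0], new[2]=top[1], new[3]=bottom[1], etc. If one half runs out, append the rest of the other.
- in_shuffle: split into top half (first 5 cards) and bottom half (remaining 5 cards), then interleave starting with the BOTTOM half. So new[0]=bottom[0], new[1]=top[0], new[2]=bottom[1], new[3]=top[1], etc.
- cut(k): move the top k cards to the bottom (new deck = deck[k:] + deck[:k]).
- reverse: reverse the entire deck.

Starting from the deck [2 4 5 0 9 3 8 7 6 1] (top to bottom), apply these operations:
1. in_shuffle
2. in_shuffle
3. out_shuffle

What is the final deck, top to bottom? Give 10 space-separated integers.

Answer: 5 8 3 1 6 4 2 9 0 7

Derivation:
After op 1 (in_shuffle): [3 2 8 4 7 5 6 0 1 9]
After op 2 (in_shuffle): [5 3 6 2 0 8 1 4 9 7]
After op 3 (out_shuffle): [5 8 3 1 6 4 2 9 0 7]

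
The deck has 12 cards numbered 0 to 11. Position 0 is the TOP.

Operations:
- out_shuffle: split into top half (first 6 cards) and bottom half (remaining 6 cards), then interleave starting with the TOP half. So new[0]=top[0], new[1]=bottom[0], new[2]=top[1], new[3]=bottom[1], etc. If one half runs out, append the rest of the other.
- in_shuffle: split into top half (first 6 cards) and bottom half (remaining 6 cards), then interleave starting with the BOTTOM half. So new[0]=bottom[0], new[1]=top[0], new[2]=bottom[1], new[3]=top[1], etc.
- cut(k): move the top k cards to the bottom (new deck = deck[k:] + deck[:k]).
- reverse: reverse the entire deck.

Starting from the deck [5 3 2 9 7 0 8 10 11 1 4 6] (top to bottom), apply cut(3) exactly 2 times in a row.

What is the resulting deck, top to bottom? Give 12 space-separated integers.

After op 1 (cut(3)): [9 7 0 8 10 11 1 4 6 5 3 2]
After op 2 (cut(3)): [8 10 11 1 4 6 5 3 2 9 7 0]

Answer: 8 10 11 1 4 6 5 3 2 9 7 0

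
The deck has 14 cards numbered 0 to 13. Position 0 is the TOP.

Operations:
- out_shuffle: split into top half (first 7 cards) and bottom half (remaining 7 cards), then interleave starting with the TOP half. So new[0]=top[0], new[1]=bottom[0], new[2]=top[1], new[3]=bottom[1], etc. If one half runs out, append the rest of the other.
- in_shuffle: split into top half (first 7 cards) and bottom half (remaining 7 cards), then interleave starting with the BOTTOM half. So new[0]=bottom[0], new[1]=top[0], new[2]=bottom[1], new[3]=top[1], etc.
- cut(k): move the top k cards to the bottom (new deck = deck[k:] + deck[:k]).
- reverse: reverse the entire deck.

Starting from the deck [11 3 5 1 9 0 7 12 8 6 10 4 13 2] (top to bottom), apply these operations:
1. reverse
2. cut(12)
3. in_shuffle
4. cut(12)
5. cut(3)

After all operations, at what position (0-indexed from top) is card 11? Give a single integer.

After op 1 (reverse): [2 13 4 10 6 8 12 7 0 9 1 5 3 11]
After op 2 (cut(12)): [3 11 2 13 4 10 6 8 12 7 0 9 1 5]
After op 3 (in_shuffle): [8 3 12 11 7 2 0 13 9 4 1 10 5 6]
After op 4 (cut(12)): [5 6 8 3 12 11 7 2 0 13 9 4 1 10]
After op 5 (cut(3)): [3 12 11 7 2 0 13 9 4 1 10 5 6 8]
Card 11 is at position 2.

Answer: 2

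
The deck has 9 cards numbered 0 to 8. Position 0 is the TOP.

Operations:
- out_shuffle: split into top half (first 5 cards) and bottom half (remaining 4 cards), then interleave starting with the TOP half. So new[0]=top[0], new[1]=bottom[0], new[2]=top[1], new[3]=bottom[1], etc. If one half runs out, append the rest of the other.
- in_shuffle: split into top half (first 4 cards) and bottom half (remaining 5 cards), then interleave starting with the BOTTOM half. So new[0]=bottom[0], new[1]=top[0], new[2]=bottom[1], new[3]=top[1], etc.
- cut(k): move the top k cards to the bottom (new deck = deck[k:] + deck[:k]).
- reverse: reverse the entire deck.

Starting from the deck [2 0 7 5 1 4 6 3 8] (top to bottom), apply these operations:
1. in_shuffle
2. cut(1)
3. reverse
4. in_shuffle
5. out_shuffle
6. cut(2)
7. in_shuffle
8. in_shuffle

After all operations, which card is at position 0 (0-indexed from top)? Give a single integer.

After op 1 (in_shuffle): [1 2 4 0 6 7 3 5 8]
After op 2 (cut(1)): [2 4 0 6 7 3 5 8 1]
After op 3 (reverse): [1 8 5 3 7 6 0 4 2]
After op 4 (in_shuffle): [7 1 6 8 0 5 4 3 2]
After op 5 (out_shuffle): [7 5 1 4 6 3 8 2 0]
After op 6 (cut(2)): [1 4 6 3 8 2 0 7 5]
After op 7 (in_shuffle): [8 1 2 4 0 6 7 3 5]
After op 8 (in_shuffle): [0 8 6 1 7 2 3 4 5]
Position 0: card 0.

Answer: 0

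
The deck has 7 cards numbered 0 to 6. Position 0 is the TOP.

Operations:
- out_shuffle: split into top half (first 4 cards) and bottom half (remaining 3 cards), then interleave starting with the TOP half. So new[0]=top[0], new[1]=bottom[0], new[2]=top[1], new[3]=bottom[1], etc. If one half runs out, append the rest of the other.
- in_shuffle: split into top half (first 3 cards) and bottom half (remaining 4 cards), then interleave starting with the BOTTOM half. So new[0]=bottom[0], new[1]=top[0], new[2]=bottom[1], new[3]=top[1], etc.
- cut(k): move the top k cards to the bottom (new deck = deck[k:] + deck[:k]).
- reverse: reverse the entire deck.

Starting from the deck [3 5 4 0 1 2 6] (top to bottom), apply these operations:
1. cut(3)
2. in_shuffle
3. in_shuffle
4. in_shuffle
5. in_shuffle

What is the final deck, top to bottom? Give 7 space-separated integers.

Answer: 6 0 3 1 5 2 4

Derivation:
After op 1 (cut(3)): [0 1 2 6 3 5 4]
After op 2 (in_shuffle): [6 0 3 1 5 2 4]
After op 3 (in_shuffle): [1 6 5 0 2 3 4]
After op 4 (in_shuffle): [0 1 2 6 3 5 4]
After op 5 (in_shuffle): [6 0 3 1 5 2 4]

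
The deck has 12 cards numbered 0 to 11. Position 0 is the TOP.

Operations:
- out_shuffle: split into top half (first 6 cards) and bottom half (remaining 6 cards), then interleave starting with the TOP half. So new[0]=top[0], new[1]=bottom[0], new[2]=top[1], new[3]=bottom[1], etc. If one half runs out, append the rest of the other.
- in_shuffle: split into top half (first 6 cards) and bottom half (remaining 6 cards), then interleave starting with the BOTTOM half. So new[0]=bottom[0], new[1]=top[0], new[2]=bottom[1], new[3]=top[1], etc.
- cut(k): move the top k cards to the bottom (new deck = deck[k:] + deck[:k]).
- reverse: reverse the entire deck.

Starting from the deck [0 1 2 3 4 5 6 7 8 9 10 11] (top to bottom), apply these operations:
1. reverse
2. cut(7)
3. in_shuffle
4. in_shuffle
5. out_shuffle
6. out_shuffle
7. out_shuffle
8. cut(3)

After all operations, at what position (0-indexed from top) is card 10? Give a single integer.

Answer: 5

Derivation:
After op 1 (reverse): [11 10 9 8 7 6 5 4 3 2 1 0]
After op 2 (cut(7)): [4 3 2 1 0 11 10 9 8 7 6 5]
After op 3 (in_shuffle): [10 4 9 3 8 2 7 1 6 0 5 11]
After op 4 (in_shuffle): [7 10 1 4 6 9 0 3 5 8 11 2]
After op 5 (out_shuffle): [7 0 10 3 1 5 4 8 6 11 9 2]
After op 6 (out_shuffle): [7 4 0 8 10 6 3 11 1 9 5 2]
After op 7 (out_shuffle): [7 3 4 11 0 1 8 9 10 5 6 2]
After op 8 (cut(3)): [11 0 1 8 9 10 5 6 2 7 3 4]
Card 10 is at position 5.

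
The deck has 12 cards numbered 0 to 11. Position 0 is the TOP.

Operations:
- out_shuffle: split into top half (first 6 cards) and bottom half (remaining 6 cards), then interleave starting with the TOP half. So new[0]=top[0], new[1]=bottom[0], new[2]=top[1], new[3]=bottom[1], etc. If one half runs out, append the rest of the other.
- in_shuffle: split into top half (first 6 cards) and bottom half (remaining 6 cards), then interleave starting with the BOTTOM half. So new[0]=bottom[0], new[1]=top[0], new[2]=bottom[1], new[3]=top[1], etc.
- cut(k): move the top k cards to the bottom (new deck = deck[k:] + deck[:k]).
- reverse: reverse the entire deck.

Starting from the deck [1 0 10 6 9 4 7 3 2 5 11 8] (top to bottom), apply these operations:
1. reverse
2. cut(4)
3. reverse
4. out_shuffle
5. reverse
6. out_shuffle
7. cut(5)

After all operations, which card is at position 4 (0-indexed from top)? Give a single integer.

After op 1 (reverse): [8 11 5 2 3 7 4 9 6 10 0 1]
After op 2 (cut(4)): [3 7 4 9 6 10 0 1 8 11 5 2]
After op 3 (reverse): [2 5 11 8 1 0 10 6 9 4 7 3]
After op 4 (out_shuffle): [2 10 5 6 11 9 8 4 1 7 0 3]
After op 5 (reverse): [3 0 7 1 4 8 9 11 6 5 10 2]
After op 6 (out_shuffle): [3 9 0 11 7 6 1 5 4 10 8 2]
After op 7 (cut(5)): [6 1 5 4 10 8 2 3 9 0 11 7]
Position 4: card 10.

Answer: 10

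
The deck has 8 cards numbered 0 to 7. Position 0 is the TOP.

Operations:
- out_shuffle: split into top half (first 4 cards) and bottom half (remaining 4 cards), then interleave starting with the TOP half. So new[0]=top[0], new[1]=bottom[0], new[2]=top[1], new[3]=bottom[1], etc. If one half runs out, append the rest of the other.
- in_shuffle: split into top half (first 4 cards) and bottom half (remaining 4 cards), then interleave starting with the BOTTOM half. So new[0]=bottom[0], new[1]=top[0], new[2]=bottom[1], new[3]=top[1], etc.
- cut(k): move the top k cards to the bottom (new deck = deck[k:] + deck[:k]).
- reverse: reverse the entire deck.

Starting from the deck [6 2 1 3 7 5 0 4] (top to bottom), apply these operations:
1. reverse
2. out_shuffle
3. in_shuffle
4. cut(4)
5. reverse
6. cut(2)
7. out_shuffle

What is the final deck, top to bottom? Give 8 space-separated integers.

Answer: 4 0 5 7 1 3 6 2

Derivation:
After op 1 (reverse): [4 0 5 7 3 1 2 6]
After op 2 (out_shuffle): [4 3 0 1 5 2 7 6]
After op 3 (in_shuffle): [5 4 2 3 7 0 6 1]
After op 4 (cut(4)): [7 0 6 1 5 4 2 3]
After op 5 (reverse): [3 2 4 5 1 6 0 7]
After op 6 (cut(2)): [4 5 1 6 0 7 3 2]
After op 7 (out_shuffle): [4 0 5 7 1 3 6 2]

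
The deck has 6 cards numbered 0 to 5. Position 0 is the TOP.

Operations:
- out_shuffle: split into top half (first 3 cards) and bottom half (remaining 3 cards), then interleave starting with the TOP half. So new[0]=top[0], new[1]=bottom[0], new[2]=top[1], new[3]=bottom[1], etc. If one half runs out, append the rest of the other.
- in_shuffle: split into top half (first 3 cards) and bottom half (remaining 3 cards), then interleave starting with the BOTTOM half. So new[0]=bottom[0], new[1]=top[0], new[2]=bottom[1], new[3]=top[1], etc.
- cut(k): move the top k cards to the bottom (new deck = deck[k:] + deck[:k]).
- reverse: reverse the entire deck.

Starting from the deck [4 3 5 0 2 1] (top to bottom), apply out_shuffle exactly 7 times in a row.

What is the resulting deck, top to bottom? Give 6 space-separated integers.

After op 1 (out_shuffle): [4 0 3 2 5 1]
After op 2 (out_shuffle): [4 2 0 5 3 1]
After op 3 (out_shuffle): [4 5 2 3 0 1]
After op 4 (out_shuffle): [4 3 5 0 2 1]
After op 5 (out_shuffle): [4 0 3 2 5 1]
After op 6 (out_shuffle): [4 2 0 5 3 1]
After op 7 (out_shuffle): [4 5 2 3 0 1]

Answer: 4 5 2 3 0 1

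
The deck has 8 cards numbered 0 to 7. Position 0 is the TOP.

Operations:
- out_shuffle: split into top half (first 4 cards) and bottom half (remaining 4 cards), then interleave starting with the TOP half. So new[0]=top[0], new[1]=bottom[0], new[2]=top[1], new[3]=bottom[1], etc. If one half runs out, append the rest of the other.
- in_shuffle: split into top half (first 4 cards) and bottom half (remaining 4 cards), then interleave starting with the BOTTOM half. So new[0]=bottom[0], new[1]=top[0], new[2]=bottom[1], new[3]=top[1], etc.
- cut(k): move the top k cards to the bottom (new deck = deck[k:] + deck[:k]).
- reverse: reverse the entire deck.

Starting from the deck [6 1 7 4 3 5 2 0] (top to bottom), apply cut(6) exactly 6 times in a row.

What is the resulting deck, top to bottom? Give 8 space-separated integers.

After op 1 (cut(6)): [2 0 6 1 7 4 3 5]
After op 2 (cut(6)): [3 5 2 0 6 1 7 4]
After op 3 (cut(6)): [7 4 3 5 2 0 6 1]
After op 4 (cut(6)): [6 1 7 4 3 5 2 0]
After op 5 (cut(6)): [2 0 6 1 7 4 3 5]
After op 6 (cut(6)): [3 5 2 0 6 1 7 4]

Answer: 3 5 2 0 6 1 7 4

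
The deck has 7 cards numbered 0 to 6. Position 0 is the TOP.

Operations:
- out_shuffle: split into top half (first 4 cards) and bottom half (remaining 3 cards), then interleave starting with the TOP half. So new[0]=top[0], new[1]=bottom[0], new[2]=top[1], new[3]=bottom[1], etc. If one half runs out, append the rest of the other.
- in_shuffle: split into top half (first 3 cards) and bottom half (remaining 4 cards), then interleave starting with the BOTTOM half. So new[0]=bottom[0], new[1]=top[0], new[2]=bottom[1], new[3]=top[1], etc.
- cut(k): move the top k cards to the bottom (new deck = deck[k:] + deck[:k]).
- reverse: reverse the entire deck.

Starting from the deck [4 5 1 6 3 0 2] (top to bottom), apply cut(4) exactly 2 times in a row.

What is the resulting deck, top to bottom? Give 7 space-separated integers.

Answer: 5 1 6 3 0 2 4

Derivation:
After op 1 (cut(4)): [3 0 2 4 5 1 6]
After op 2 (cut(4)): [5 1 6 3 0 2 4]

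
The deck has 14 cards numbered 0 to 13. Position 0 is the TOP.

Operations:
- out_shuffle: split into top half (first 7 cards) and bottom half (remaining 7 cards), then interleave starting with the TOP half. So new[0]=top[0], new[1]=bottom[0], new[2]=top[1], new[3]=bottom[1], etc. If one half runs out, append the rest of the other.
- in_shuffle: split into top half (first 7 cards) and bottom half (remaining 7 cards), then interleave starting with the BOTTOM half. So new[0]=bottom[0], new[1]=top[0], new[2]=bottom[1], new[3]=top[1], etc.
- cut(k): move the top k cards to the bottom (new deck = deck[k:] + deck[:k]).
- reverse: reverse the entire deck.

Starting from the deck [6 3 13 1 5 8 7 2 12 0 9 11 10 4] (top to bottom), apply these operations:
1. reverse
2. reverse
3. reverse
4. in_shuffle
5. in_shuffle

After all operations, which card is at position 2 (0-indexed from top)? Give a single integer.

After op 1 (reverse): [4 10 11 9 0 12 2 7 8 5 1 13 3 6]
After op 2 (reverse): [6 3 13 1 5 8 7 2 12 0 9 11 10 4]
After op 3 (reverse): [4 10 11 9 0 12 2 7 8 5 1 13 3 6]
After op 4 (in_shuffle): [7 4 8 10 5 11 1 9 13 0 3 12 6 2]
After op 5 (in_shuffle): [9 7 13 4 0 8 3 10 12 5 6 11 2 1]
Position 2: card 13.

Answer: 13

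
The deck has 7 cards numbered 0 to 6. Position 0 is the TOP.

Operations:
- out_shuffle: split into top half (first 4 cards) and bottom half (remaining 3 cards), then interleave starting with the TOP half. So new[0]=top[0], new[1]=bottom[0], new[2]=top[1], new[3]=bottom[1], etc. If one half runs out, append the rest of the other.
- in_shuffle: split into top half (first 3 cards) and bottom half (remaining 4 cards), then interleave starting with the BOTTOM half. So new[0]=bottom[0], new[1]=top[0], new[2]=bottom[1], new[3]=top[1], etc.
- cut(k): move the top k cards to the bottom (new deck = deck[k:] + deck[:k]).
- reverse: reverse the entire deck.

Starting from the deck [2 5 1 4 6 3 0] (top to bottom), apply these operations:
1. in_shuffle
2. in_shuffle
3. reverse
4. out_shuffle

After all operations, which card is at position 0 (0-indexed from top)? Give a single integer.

Answer: 0

Derivation:
After op 1 (in_shuffle): [4 2 6 5 3 1 0]
After op 2 (in_shuffle): [5 4 3 2 1 6 0]
After op 3 (reverse): [0 6 1 2 3 4 5]
After op 4 (out_shuffle): [0 3 6 4 1 5 2]
Position 0: card 0.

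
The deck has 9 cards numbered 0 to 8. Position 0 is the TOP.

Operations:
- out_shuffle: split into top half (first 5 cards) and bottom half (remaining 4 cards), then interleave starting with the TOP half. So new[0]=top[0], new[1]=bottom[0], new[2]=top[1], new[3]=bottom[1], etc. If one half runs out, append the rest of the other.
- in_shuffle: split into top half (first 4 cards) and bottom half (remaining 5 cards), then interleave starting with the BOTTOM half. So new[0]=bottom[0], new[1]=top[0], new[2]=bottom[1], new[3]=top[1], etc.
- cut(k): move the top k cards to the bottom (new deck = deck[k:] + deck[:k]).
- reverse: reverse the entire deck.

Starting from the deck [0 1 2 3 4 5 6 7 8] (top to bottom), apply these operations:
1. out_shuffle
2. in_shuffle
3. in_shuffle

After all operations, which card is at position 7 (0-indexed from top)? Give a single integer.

Answer: 5

Derivation:
After op 1 (out_shuffle): [0 5 1 6 2 7 3 8 4]
After op 2 (in_shuffle): [2 0 7 5 3 1 8 6 4]
After op 3 (in_shuffle): [3 2 1 0 8 7 6 5 4]
Position 7: card 5.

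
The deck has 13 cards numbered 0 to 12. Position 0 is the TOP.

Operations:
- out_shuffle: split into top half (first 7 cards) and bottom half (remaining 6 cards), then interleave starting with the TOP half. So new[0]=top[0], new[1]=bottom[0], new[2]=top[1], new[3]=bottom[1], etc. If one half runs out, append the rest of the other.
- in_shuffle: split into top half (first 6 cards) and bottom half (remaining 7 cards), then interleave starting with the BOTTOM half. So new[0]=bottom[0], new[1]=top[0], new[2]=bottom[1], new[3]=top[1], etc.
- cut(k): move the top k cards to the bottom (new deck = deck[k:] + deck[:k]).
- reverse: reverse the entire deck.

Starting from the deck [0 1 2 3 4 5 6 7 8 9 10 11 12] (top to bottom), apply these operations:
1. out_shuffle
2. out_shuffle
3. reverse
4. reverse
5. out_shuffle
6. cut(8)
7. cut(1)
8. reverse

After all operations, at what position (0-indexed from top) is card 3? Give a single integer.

After op 1 (out_shuffle): [0 7 1 8 2 9 3 10 4 11 5 12 6]
After op 2 (out_shuffle): [0 10 7 4 1 11 8 5 2 12 9 6 3]
After op 3 (reverse): [3 6 9 12 2 5 8 11 1 4 7 10 0]
After op 4 (reverse): [0 10 7 4 1 11 8 5 2 12 9 6 3]
After op 5 (out_shuffle): [0 5 10 2 7 12 4 9 1 6 11 3 8]
After op 6 (cut(8)): [1 6 11 3 8 0 5 10 2 7 12 4 9]
After op 7 (cut(1)): [6 11 3 8 0 5 10 2 7 12 4 9 1]
After op 8 (reverse): [1 9 4 12 7 2 10 5 0 8 3 11 6]
Card 3 is at position 10.

Answer: 10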